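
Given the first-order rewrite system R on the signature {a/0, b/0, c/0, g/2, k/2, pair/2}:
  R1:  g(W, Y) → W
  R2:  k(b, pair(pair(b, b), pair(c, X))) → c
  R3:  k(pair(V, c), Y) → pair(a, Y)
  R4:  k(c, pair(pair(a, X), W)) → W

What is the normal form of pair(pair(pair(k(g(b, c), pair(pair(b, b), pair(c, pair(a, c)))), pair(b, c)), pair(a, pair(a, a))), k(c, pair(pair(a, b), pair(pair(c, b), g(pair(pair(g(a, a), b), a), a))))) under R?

1. pair(pair(pair(k(g(b, c), pair(pair(b, b), pair(c, pair(a, c)))), pair(b, c)), pair(a, pair(a, a))), k(c, pair(pair(a, b), pair(pair(c, b), g(pair(pair(g(a, a), b), a), a)))))  →  pair(pair(pair(k(b, pair(pair(b, b), pair(c, pair(a, c)))), pair(b, c)), pair(a, pair(a, a))), k(c, pair(pair(a, b), pair(pair(c, b), g(pair(pair(g(a, a), b), a), a)))))   [R1 at 1.1.1.1]
2. pair(pair(pair(k(b, pair(pair(b, b), pair(c, pair(a, c)))), pair(b, c)), pair(a, pair(a, a))), k(c, pair(pair(a, b), pair(pair(c, b), g(pair(pair(g(a, a), b), a), a)))))  →  pair(pair(pair(c, pair(b, c)), pair(a, pair(a, a))), k(c, pair(pair(a, b), pair(pair(c, b), g(pair(pair(g(a, a), b), a), a)))))   [R2 at 1.1.1]
3. pair(pair(pair(c, pair(b, c)), pair(a, pair(a, a))), k(c, pair(pair(a, b), pair(pair(c, b), g(pair(pair(g(a, a), b), a), a)))))  →  pair(pair(pair(c, pair(b, c)), pair(a, pair(a, a))), pair(pair(c, b), g(pair(pair(g(a, a), b), a), a)))   [R4 at 2]
4. pair(pair(pair(c, pair(b, c)), pair(a, pair(a, a))), pair(pair(c, b), g(pair(pair(g(a, a), b), a), a)))  →  pair(pair(pair(c, pair(b, c)), pair(a, pair(a, a))), pair(pair(c, b), pair(pair(g(a, a), b), a)))   [R1 at 2.2]
5. pair(pair(pair(c, pair(b, c)), pair(a, pair(a, a))), pair(pair(c, b), pair(pair(g(a, a), b), a)))  →  pair(pair(pair(c, pair(b, c)), pair(a, pair(a, a))), pair(pair(c, b), pair(pair(a, b), a)))   [R1 at 2.2.1.1]

pair(pair(pair(c, pair(b, c)), pair(a, pair(a, a))), pair(pair(c, b), pair(pair(a, b), a)))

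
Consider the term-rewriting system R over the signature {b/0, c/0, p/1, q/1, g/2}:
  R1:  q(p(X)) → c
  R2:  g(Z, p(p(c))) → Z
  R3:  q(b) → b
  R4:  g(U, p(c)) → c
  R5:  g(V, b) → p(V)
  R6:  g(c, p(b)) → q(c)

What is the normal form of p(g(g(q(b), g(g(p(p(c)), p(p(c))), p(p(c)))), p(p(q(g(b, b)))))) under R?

1. p(g(g(q(b), g(g(p(p(c)), p(p(c))), p(p(c)))), p(p(q(g(b, b))))))  →  p(g(g(b, g(g(p(p(c)), p(p(c))), p(p(c)))), p(p(q(g(b, b))))))   [R3 at 1.1.1]
2. p(g(g(b, g(g(p(p(c)), p(p(c))), p(p(c)))), p(p(q(g(b, b))))))  →  p(g(g(b, g(p(p(c)), p(p(c)))), p(p(q(g(b, b))))))   [R2 at 1.1.2]
3. p(g(g(b, g(p(p(c)), p(p(c)))), p(p(q(g(b, b))))))  →  p(g(g(b, p(p(c))), p(p(q(g(b, b))))))   [R2 at 1.1.2]
4. p(g(g(b, p(p(c))), p(p(q(g(b, b))))))  →  p(g(b, p(p(q(g(b, b))))))   [R2 at 1.1]
5. p(g(b, p(p(q(g(b, b))))))  →  p(g(b, p(p(q(p(b))))))   [R5 at 1.2.1.1.1]
6. p(g(b, p(p(q(p(b))))))  →  p(g(b, p(p(c))))   [R1 at 1.2.1.1]
7. p(g(b, p(p(c))))  →  p(b)   [R2 at 1]

p(b)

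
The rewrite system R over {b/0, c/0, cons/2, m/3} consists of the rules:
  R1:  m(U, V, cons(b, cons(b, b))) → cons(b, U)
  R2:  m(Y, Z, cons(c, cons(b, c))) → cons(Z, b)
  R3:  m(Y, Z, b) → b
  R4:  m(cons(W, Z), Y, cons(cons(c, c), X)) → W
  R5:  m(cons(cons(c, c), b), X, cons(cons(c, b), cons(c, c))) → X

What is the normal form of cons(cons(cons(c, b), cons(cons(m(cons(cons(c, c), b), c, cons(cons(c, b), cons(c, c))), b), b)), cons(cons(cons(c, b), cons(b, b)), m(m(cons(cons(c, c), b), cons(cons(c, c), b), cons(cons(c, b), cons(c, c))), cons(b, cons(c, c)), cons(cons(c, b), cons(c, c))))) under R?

1. cons(cons(cons(c, b), cons(cons(m(cons(cons(c, c), b), c, cons(cons(c, b), cons(c, c))), b), b)), cons(cons(cons(c, b), cons(b, b)), m(m(cons(cons(c, c), b), cons(cons(c, c), b), cons(cons(c, b), cons(c, c))), cons(b, cons(c, c)), cons(cons(c, b), cons(c, c)))))  →  cons(cons(cons(c, b), cons(cons(c, b), b)), cons(cons(cons(c, b), cons(b, b)), m(m(cons(cons(c, c), b), cons(cons(c, c), b), cons(cons(c, b), cons(c, c))), cons(b, cons(c, c)), cons(cons(c, b), cons(c, c)))))   [R5 at 1.2.1.1]
2. cons(cons(cons(c, b), cons(cons(c, b), b)), cons(cons(cons(c, b), cons(b, b)), m(m(cons(cons(c, c), b), cons(cons(c, c), b), cons(cons(c, b), cons(c, c))), cons(b, cons(c, c)), cons(cons(c, b), cons(c, c)))))  →  cons(cons(cons(c, b), cons(cons(c, b), b)), cons(cons(cons(c, b), cons(b, b)), m(cons(cons(c, c), b), cons(b, cons(c, c)), cons(cons(c, b), cons(c, c)))))   [R5 at 2.2.1]
3. cons(cons(cons(c, b), cons(cons(c, b), b)), cons(cons(cons(c, b), cons(b, b)), m(cons(cons(c, c), b), cons(b, cons(c, c)), cons(cons(c, b), cons(c, c)))))  →  cons(cons(cons(c, b), cons(cons(c, b), b)), cons(cons(cons(c, b), cons(b, b)), cons(b, cons(c, c))))   [R5 at 2.2]

cons(cons(cons(c, b), cons(cons(c, b), b)), cons(cons(cons(c, b), cons(b, b)), cons(b, cons(c, c))))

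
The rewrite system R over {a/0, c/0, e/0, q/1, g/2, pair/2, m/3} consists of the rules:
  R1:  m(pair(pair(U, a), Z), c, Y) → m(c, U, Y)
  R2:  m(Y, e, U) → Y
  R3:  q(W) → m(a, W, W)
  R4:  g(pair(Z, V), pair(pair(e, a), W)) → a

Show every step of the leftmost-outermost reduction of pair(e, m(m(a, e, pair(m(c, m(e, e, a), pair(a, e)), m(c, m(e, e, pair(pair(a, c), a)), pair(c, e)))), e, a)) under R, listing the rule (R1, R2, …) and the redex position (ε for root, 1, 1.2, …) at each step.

1. pair(e, m(m(a, e, pair(m(c, m(e, e, a), pair(a, e)), m(c, m(e, e, pair(pair(a, c), a)), pair(c, e)))), e, a))  →  pair(e, m(a, e, pair(m(c, m(e, e, a), pair(a, e)), m(c, m(e, e, pair(pair(a, c), a)), pair(c, e)))))   [R2 at 2]
2. pair(e, m(a, e, pair(m(c, m(e, e, a), pair(a, e)), m(c, m(e, e, pair(pair(a, c), a)), pair(c, e)))))  →  pair(e, a)   [R2 at 2]

pair(e, a)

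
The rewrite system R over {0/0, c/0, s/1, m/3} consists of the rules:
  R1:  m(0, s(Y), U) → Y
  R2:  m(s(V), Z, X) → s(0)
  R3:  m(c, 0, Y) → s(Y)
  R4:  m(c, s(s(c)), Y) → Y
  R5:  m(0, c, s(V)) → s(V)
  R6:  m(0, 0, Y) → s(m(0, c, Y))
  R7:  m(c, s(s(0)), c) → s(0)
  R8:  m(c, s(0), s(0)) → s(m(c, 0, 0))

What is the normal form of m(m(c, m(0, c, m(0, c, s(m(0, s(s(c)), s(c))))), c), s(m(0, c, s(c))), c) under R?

c

1. m(m(c, m(0, c, m(0, c, s(m(0, s(s(c)), s(c))))), c), s(m(0, c, s(c))), c)  →  m(m(c, m(0, c, s(m(0, s(s(c)), s(c)))), c), s(m(0, c, s(c))), c)   [R5 at 1.2.3]
2. m(m(c, m(0, c, s(m(0, s(s(c)), s(c)))), c), s(m(0, c, s(c))), c)  →  m(m(c, s(m(0, s(s(c)), s(c))), c), s(m(0, c, s(c))), c)   [R5 at 1.2]
3. m(m(c, s(m(0, s(s(c)), s(c))), c), s(m(0, c, s(c))), c)  →  m(m(c, s(s(c)), c), s(m(0, c, s(c))), c)   [R1 at 1.2.1]
4. m(m(c, s(s(c)), c), s(m(0, c, s(c))), c)  →  m(c, s(m(0, c, s(c))), c)   [R4 at 1]
5. m(c, s(m(0, c, s(c))), c)  →  m(c, s(s(c)), c)   [R5 at 2.1]
6. m(c, s(s(c)), c)  →  c   [R4 at ε]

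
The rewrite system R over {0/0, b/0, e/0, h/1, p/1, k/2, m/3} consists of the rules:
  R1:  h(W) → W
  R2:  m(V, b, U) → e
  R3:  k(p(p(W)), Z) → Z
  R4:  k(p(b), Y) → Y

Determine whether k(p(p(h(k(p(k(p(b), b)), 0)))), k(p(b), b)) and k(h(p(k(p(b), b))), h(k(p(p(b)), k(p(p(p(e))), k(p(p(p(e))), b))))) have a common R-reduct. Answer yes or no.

Reduce t₁ = k(p(p(h(k(p(k(p(b), b)), 0)))), k(p(b), b)):
1. k(p(p(h(k(p(k(p(b), b)), 0)))), k(p(b), b))  →  k(p(b), b)   [R3 at ε]
2. k(p(b), b)  →  b   [R4 at ε]

Reduce t₂ = k(h(p(k(p(b), b))), h(k(p(p(b)), k(p(p(p(e))), k(p(p(p(e))), b))))):
1. k(h(p(k(p(b), b))), h(k(p(p(b)), k(p(p(p(e))), k(p(p(p(e))), b)))))  →  k(p(k(p(b), b)), h(k(p(p(b)), k(p(p(p(e))), k(p(p(p(e))), b)))))   [R1 at 1]
2. k(p(k(p(b), b)), h(k(p(p(b)), k(p(p(p(e))), k(p(p(p(e))), b)))))  →  k(p(b), h(k(p(p(b)), k(p(p(p(e))), k(p(p(p(e))), b)))))   [R4 at 1.1]
3. k(p(b), h(k(p(p(b)), k(p(p(p(e))), k(p(p(p(e))), b)))))  →  h(k(p(p(b)), k(p(p(p(e))), k(p(p(p(e))), b))))   [R4 at ε]
4. h(k(p(p(b)), k(p(p(p(e))), k(p(p(p(e))), b))))  →  k(p(p(b)), k(p(p(p(e))), k(p(p(p(e))), b)))   [R1 at ε]
5. k(p(p(b)), k(p(p(p(e))), k(p(p(p(e))), b)))  →  k(p(p(p(e))), k(p(p(p(e))), b))   [R3 at ε]
6. k(p(p(p(e))), k(p(p(p(e))), b))  →  k(p(p(p(e))), b)   [R3 at ε]
7. k(p(p(p(e))), b)  →  b   [R3 at ε]

yes — NF(t₁) = b, NF(t₂) = b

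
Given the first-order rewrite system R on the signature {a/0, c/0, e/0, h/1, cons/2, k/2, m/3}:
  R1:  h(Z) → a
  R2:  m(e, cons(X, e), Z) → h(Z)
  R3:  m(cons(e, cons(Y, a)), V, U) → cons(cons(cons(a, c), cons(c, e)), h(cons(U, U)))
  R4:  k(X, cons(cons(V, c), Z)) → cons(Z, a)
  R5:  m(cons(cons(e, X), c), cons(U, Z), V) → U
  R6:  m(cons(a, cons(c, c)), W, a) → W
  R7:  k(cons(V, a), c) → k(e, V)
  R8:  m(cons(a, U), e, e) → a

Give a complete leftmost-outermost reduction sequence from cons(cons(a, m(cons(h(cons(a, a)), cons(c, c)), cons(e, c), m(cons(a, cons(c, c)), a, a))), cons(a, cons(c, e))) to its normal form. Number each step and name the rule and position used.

1. cons(cons(a, m(cons(h(cons(a, a)), cons(c, c)), cons(e, c), m(cons(a, cons(c, c)), a, a))), cons(a, cons(c, e)))  →  cons(cons(a, m(cons(a, cons(c, c)), cons(e, c), m(cons(a, cons(c, c)), a, a))), cons(a, cons(c, e)))   [R1 at 1.2.1.1]
2. cons(cons(a, m(cons(a, cons(c, c)), cons(e, c), m(cons(a, cons(c, c)), a, a))), cons(a, cons(c, e)))  →  cons(cons(a, m(cons(a, cons(c, c)), cons(e, c), a)), cons(a, cons(c, e)))   [R6 at 1.2.3]
3. cons(cons(a, m(cons(a, cons(c, c)), cons(e, c), a)), cons(a, cons(c, e)))  →  cons(cons(a, cons(e, c)), cons(a, cons(c, e)))   [R6 at 1.2]

cons(cons(a, cons(e, c)), cons(a, cons(c, e)))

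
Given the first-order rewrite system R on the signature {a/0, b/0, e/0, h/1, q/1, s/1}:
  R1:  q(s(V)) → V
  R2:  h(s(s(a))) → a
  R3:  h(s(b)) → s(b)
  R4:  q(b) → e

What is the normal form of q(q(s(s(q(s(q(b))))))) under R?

1. q(q(s(s(q(s(q(b)))))))  →  q(s(q(s(q(b)))))   [R1 at 1]
2. q(s(q(s(q(b)))))  →  q(s(q(b)))   [R1 at ε]
3. q(s(q(b)))  →  q(b)   [R1 at ε]
4. q(b)  →  e   [R4 at ε]

e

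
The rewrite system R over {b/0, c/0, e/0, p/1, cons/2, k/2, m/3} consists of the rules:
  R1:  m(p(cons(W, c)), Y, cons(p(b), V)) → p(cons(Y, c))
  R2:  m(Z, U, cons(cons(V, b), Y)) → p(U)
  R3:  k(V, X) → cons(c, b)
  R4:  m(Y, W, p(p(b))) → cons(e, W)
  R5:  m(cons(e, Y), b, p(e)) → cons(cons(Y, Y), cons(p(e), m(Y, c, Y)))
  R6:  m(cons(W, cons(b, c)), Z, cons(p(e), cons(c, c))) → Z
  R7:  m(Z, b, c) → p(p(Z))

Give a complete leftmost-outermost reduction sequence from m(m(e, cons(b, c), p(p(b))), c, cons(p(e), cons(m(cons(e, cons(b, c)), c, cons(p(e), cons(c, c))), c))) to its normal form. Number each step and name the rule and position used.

c

1. m(m(e, cons(b, c), p(p(b))), c, cons(p(e), cons(m(cons(e, cons(b, c)), c, cons(p(e), cons(c, c))), c)))  →  m(cons(e, cons(b, c)), c, cons(p(e), cons(m(cons(e, cons(b, c)), c, cons(p(e), cons(c, c))), c)))   [R4 at 1]
2. m(cons(e, cons(b, c)), c, cons(p(e), cons(m(cons(e, cons(b, c)), c, cons(p(e), cons(c, c))), c)))  →  m(cons(e, cons(b, c)), c, cons(p(e), cons(c, c)))   [R6 at 3.2.1]
3. m(cons(e, cons(b, c)), c, cons(p(e), cons(c, c)))  →  c   [R6 at ε]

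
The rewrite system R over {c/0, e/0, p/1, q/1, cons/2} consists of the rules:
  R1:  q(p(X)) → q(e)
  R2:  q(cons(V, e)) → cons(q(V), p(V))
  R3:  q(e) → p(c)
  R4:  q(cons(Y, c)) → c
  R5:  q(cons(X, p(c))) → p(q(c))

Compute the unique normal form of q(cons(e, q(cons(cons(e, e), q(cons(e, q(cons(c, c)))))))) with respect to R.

c

1. q(cons(e, q(cons(cons(e, e), q(cons(e, q(cons(c, c))))))))  →  q(cons(e, q(cons(cons(e, e), q(cons(e, c))))))   [R4 at 1.2.1.2.1.2]
2. q(cons(e, q(cons(cons(e, e), q(cons(e, c))))))  →  q(cons(e, q(cons(cons(e, e), c))))   [R4 at 1.2.1.2]
3. q(cons(e, q(cons(cons(e, e), c))))  →  q(cons(e, c))   [R4 at 1.2]
4. q(cons(e, c))  →  c   [R4 at ε]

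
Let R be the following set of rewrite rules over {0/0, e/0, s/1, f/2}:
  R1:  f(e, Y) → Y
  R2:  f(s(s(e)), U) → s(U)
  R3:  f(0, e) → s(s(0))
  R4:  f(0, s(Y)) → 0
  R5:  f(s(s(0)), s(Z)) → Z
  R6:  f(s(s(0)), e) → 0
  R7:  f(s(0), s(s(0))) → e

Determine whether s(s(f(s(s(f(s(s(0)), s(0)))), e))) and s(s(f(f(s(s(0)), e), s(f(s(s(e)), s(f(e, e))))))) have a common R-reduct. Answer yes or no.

Reduce t₁ = s(s(f(s(s(f(s(s(0)), s(0)))), e))):
1. s(s(f(s(s(f(s(s(0)), s(0)))), e)))  →  s(s(f(s(s(0)), e)))   [R5 at 1.1.1.1.1]
2. s(s(f(s(s(0)), e)))  →  s(s(0))   [R6 at 1.1]

Reduce t₂ = s(s(f(f(s(s(0)), e), s(f(s(s(e)), s(f(e, e))))))):
1. s(s(f(f(s(s(0)), e), s(f(s(s(e)), s(f(e, e)))))))  →  s(s(f(0, s(f(s(s(e)), s(f(e, e)))))))   [R6 at 1.1.1]
2. s(s(f(0, s(f(s(s(e)), s(f(e, e)))))))  →  s(s(0))   [R4 at 1.1]

yes — NF(t₁) = s(s(0)), NF(t₂) = s(s(0))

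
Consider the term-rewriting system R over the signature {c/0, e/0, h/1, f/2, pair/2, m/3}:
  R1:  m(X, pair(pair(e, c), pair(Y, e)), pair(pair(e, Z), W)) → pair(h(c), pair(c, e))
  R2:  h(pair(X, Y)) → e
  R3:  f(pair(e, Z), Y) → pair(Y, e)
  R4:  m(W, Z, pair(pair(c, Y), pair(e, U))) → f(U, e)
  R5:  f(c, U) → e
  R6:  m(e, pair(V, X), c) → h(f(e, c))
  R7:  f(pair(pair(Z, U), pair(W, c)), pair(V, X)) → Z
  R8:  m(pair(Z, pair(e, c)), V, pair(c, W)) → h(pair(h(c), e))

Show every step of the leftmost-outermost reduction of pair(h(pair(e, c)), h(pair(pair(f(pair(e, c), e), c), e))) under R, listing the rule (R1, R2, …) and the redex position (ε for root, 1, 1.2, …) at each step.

1. pair(h(pair(e, c)), h(pair(pair(f(pair(e, c), e), c), e)))  →  pair(e, h(pair(pair(f(pair(e, c), e), c), e)))   [R2 at 1]
2. pair(e, h(pair(pair(f(pair(e, c), e), c), e)))  →  pair(e, e)   [R2 at 2]

pair(e, e)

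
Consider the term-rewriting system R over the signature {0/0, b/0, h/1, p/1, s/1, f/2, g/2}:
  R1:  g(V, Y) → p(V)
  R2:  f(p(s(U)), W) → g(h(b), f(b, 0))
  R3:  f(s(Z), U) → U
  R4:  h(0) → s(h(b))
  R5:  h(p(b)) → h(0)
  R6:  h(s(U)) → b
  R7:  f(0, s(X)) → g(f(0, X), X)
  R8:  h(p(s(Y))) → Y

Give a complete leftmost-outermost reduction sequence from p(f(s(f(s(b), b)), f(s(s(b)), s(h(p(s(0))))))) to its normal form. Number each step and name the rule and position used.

1. p(f(s(f(s(b), b)), f(s(s(b)), s(h(p(s(0)))))))  →  p(f(s(s(b)), s(h(p(s(0))))))   [R3 at 1]
2. p(f(s(s(b)), s(h(p(s(0))))))  →  p(s(h(p(s(0)))))   [R3 at 1]
3. p(s(h(p(s(0)))))  →  p(s(0))   [R8 at 1.1]

p(s(0))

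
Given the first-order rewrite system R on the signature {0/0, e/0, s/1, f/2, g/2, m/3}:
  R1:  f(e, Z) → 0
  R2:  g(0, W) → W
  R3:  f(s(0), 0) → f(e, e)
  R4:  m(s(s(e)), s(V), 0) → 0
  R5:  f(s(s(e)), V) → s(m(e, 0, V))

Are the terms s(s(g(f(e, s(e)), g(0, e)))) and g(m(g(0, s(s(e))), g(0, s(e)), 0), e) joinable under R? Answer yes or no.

no — NF(t₁) = s(s(e)), NF(t₂) = e

Reduce t₁ = s(s(g(f(e, s(e)), g(0, e)))):
1. s(s(g(f(e, s(e)), g(0, e))))  →  s(s(g(0, g(0, e))))   [R1 at 1.1.1]
2. s(s(g(0, g(0, e))))  →  s(s(g(0, e)))   [R2 at 1.1]
3. s(s(g(0, e)))  →  s(s(e))   [R2 at 1.1]

Reduce t₂ = g(m(g(0, s(s(e))), g(0, s(e)), 0), e):
1. g(m(g(0, s(s(e))), g(0, s(e)), 0), e)  →  g(m(s(s(e)), g(0, s(e)), 0), e)   [R2 at 1.1]
2. g(m(s(s(e)), g(0, s(e)), 0), e)  →  g(m(s(s(e)), s(e), 0), e)   [R2 at 1.2]
3. g(m(s(s(e)), s(e), 0), e)  →  g(0, e)   [R4 at 1]
4. g(0, e)  →  e   [R2 at ε]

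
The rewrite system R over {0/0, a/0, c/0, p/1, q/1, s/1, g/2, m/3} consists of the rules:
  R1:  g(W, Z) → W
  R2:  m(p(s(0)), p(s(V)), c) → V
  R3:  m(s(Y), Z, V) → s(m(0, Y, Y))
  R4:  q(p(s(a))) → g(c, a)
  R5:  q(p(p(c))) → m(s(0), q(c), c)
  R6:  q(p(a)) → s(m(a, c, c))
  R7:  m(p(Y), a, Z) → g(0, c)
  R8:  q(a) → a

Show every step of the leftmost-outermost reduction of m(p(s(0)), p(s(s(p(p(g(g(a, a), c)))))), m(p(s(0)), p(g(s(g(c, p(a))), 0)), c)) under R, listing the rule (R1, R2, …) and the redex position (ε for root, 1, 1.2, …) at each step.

1. m(p(s(0)), p(s(s(p(p(g(g(a, a), c)))))), m(p(s(0)), p(g(s(g(c, p(a))), 0)), c))  →  m(p(s(0)), p(s(s(p(p(g(a, a)))))), m(p(s(0)), p(g(s(g(c, p(a))), 0)), c))   [R1 at 2.1.1.1.1.1]
2. m(p(s(0)), p(s(s(p(p(g(a, a)))))), m(p(s(0)), p(g(s(g(c, p(a))), 0)), c))  →  m(p(s(0)), p(s(s(p(p(a))))), m(p(s(0)), p(g(s(g(c, p(a))), 0)), c))   [R1 at 2.1.1.1.1.1]
3. m(p(s(0)), p(s(s(p(p(a))))), m(p(s(0)), p(g(s(g(c, p(a))), 0)), c))  →  m(p(s(0)), p(s(s(p(p(a))))), m(p(s(0)), p(s(g(c, p(a)))), c))   [R1 at 3.2.1]
4. m(p(s(0)), p(s(s(p(p(a))))), m(p(s(0)), p(s(g(c, p(a)))), c))  →  m(p(s(0)), p(s(s(p(p(a))))), g(c, p(a)))   [R2 at 3]
5. m(p(s(0)), p(s(s(p(p(a))))), g(c, p(a)))  →  m(p(s(0)), p(s(s(p(p(a))))), c)   [R1 at 3]
6. m(p(s(0)), p(s(s(p(p(a))))), c)  →  s(p(p(a)))   [R2 at ε]

s(p(p(a)))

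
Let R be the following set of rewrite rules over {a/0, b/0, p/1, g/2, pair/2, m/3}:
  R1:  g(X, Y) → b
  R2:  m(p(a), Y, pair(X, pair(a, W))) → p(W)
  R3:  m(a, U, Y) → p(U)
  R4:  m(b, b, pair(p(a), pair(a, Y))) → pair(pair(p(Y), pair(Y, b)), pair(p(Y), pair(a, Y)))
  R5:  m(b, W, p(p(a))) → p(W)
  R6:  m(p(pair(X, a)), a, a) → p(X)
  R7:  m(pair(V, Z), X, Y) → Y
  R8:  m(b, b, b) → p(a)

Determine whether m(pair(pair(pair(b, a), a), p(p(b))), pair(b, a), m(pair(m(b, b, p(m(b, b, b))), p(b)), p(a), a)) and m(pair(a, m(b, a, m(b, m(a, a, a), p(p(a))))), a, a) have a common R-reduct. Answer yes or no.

yes — NF(t₁) = a, NF(t₂) = a

Reduce t₁ = m(pair(pair(pair(b, a), a), p(p(b))), pair(b, a), m(pair(m(b, b, p(m(b, b, b))), p(b)), p(a), a)):
1. m(pair(pair(pair(b, a), a), p(p(b))), pair(b, a), m(pair(m(b, b, p(m(b, b, b))), p(b)), p(a), a))  →  m(pair(m(b, b, p(m(b, b, b))), p(b)), p(a), a)   [R7 at ε]
2. m(pair(m(b, b, p(m(b, b, b))), p(b)), p(a), a)  →  a   [R7 at ε]

Reduce t₂ = m(pair(a, m(b, a, m(b, m(a, a, a), p(p(a))))), a, a):
1. m(pair(a, m(b, a, m(b, m(a, a, a), p(p(a))))), a, a)  →  a   [R7 at ε]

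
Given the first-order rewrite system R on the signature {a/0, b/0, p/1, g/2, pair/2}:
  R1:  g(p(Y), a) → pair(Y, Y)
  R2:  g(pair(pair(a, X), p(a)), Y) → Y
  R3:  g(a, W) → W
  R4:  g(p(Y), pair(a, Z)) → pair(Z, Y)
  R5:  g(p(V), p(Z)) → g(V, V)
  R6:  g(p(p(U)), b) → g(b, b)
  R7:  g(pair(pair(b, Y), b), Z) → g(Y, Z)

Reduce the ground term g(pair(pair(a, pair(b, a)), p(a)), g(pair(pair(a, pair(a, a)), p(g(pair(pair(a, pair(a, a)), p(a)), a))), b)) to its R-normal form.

b

1. g(pair(pair(a, pair(b, a)), p(a)), g(pair(pair(a, pair(a, a)), p(g(pair(pair(a, pair(a, a)), p(a)), a))), b))  →  g(pair(pair(a, pair(a, a)), p(g(pair(pair(a, pair(a, a)), p(a)), a))), b)   [R2 at ε]
2. g(pair(pair(a, pair(a, a)), p(g(pair(pair(a, pair(a, a)), p(a)), a))), b)  →  g(pair(pair(a, pair(a, a)), p(a)), b)   [R2 at 1.2.1]
3. g(pair(pair(a, pair(a, a)), p(a)), b)  →  b   [R2 at ε]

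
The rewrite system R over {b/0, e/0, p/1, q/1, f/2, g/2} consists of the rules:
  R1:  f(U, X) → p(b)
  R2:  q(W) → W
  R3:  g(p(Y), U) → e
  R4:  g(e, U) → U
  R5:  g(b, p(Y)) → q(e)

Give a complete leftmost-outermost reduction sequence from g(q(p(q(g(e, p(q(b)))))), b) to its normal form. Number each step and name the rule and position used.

1. g(q(p(q(g(e, p(q(b)))))), b)  →  g(p(q(g(e, p(q(b))))), b)   [R2 at 1]
2. g(p(q(g(e, p(q(b))))), b)  →  e   [R3 at ε]

e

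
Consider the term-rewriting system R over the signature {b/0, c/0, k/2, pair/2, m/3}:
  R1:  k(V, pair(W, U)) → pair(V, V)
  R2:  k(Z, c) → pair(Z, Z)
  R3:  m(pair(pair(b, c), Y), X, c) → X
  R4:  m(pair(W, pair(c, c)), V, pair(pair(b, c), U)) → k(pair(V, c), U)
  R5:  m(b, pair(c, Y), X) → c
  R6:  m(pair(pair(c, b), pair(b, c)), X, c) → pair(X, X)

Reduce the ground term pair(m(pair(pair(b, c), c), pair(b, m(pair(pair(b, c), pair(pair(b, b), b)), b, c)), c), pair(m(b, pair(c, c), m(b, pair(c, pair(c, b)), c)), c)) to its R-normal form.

pair(pair(b, b), pair(c, c))

1. pair(m(pair(pair(b, c), c), pair(b, m(pair(pair(b, c), pair(pair(b, b), b)), b, c)), c), pair(m(b, pair(c, c), m(b, pair(c, pair(c, b)), c)), c))  →  pair(pair(b, m(pair(pair(b, c), pair(pair(b, b), b)), b, c)), pair(m(b, pair(c, c), m(b, pair(c, pair(c, b)), c)), c))   [R3 at 1]
2. pair(pair(b, m(pair(pair(b, c), pair(pair(b, b), b)), b, c)), pair(m(b, pair(c, c), m(b, pair(c, pair(c, b)), c)), c))  →  pair(pair(b, b), pair(m(b, pair(c, c), m(b, pair(c, pair(c, b)), c)), c))   [R3 at 1.2]
3. pair(pair(b, b), pair(m(b, pair(c, c), m(b, pair(c, pair(c, b)), c)), c))  →  pair(pair(b, b), pair(c, c))   [R5 at 2.1]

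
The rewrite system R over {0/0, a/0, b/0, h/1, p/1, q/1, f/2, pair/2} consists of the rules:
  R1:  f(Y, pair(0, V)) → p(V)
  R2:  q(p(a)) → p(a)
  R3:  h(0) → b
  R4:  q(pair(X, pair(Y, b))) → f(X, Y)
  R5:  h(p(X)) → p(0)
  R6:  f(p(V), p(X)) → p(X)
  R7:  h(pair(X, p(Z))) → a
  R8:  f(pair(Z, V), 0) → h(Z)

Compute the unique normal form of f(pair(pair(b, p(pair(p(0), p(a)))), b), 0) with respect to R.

1. f(pair(pair(b, p(pair(p(0), p(a)))), b), 0)  →  h(pair(b, p(pair(p(0), p(a)))))   [R8 at ε]
2. h(pair(b, p(pair(p(0), p(a)))))  →  a   [R7 at ε]

a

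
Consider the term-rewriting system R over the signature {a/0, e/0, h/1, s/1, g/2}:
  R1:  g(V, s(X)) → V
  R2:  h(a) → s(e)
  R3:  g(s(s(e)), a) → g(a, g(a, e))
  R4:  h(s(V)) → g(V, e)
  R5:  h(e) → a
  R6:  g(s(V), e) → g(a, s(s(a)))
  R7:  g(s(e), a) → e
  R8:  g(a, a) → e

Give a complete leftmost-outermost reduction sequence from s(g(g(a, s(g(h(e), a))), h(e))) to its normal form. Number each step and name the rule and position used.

1. s(g(g(a, s(g(h(e), a))), h(e)))  →  s(g(a, h(e)))   [R1 at 1.1]
2. s(g(a, h(e)))  →  s(g(a, a))   [R5 at 1.2]
3. s(g(a, a))  →  s(e)   [R8 at 1]

s(e)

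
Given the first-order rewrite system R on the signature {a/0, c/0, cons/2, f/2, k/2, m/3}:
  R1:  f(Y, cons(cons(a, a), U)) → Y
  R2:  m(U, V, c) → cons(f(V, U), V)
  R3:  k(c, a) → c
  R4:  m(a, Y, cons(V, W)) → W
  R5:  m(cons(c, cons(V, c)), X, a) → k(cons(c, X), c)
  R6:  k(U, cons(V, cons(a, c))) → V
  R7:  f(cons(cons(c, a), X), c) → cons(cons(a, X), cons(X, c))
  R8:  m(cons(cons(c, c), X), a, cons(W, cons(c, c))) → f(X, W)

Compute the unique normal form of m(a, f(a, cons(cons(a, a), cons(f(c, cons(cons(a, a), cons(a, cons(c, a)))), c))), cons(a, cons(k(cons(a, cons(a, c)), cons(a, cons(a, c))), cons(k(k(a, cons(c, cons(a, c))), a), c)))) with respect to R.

1. m(a, f(a, cons(cons(a, a), cons(f(c, cons(cons(a, a), cons(a, cons(c, a)))), c))), cons(a, cons(k(cons(a, cons(a, c)), cons(a, cons(a, c))), cons(k(k(a, cons(c, cons(a, c))), a), c))))  →  cons(k(cons(a, cons(a, c)), cons(a, cons(a, c))), cons(k(k(a, cons(c, cons(a, c))), a), c))   [R4 at ε]
2. cons(k(cons(a, cons(a, c)), cons(a, cons(a, c))), cons(k(k(a, cons(c, cons(a, c))), a), c))  →  cons(a, cons(k(k(a, cons(c, cons(a, c))), a), c))   [R6 at 1]
3. cons(a, cons(k(k(a, cons(c, cons(a, c))), a), c))  →  cons(a, cons(k(c, a), c))   [R6 at 2.1.1]
4. cons(a, cons(k(c, a), c))  →  cons(a, cons(c, c))   [R3 at 2.1]

cons(a, cons(c, c))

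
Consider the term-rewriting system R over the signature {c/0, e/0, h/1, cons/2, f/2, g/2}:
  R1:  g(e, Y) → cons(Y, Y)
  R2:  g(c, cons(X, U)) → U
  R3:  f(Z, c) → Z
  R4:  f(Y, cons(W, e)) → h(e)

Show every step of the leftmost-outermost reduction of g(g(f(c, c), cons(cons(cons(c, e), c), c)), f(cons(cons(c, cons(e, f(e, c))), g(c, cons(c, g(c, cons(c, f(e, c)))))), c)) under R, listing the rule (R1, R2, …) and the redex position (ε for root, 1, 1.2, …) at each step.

1. g(g(f(c, c), cons(cons(cons(c, e), c), c)), f(cons(cons(c, cons(e, f(e, c))), g(c, cons(c, g(c, cons(c, f(e, c)))))), c))  →  g(g(c, cons(cons(cons(c, e), c), c)), f(cons(cons(c, cons(e, f(e, c))), g(c, cons(c, g(c, cons(c, f(e, c)))))), c))   [R3 at 1.1]
2. g(g(c, cons(cons(cons(c, e), c), c)), f(cons(cons(c, cons(e, f(e, c))), g(c, cons(c, g(c, cons(c, f(e, c)))))), c))  →  g(c, f(cons(cons(c, cons(e, f(e, c))), g(c, cons(c, g(c, cons(c, f(e, c)))))), c))   [R2 at 1]
3. g(c, f(cons(cons(c, cons(e, f(e, c))), g(c, cons(c, g(c, cons(c, f(e, c)))))), c))  →  g(c, cons(cons(c, cons(e, f(e, c))), g(c, cons(c, g(c, cons(c, f(e, c)))))))   [R3 at 2]
4. g(c, cons(cons(c, cons(e, f(e, c))), g(c, cons(c, g(c, cons(c, f(e, c)))))))  →  g(c, cons(c, g(c, cons(c, f(e, c)))))   [R2 at ε]
5. g(c, cons(c, g(c, cons(c, f(e, c)))))  →  g(c, cons(c, f(e, c)))   [R2 at ε]
6. g(c, cons(c, f(e, c)))  →  f(e, c)   [R2 at ε]
7. f(e, c)  →  e   [R3 at ε]

e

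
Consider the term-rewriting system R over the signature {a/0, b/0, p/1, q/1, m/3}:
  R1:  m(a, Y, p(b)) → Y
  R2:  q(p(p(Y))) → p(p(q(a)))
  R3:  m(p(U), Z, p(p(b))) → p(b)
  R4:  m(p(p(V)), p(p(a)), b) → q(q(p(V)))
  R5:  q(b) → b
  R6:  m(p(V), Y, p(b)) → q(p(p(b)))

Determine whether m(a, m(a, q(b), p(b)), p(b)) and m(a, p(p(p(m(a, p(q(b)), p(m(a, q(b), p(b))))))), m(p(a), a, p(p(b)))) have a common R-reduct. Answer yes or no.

Reduce t₁ = m(a, m(a, q(b), p(b)), p(b)):
1. m(a, m(a, q(b), p(b)), p(b))  →  m(a, q(b), p(b))   [R1 at ε]
2. m(a, q(b), p(b))  →  q(b)   [R1 at ε]
3. q(b)  →  b   [R5 at ε]

Reduce t₂ = m(a, p(p(p(m(a, p(q(b)), p(m(a, q(b), p(b))))))), m(p(a), a, p(p(b)))):
1. m(a, p(p(p(m(a, p(q(b)), p(m(a, q(b), p(b))))))), m(p(a), a, p(p(b))))  →  m(a, p(p(p(m(a, p(b), p(m(a, q(b), p(b))))))), m(p(a), a, p(p(b))))   [R5 at 2.1.1.1.2.1]
2. m(a, p(p(p(m(a, p(b), p(m(a, q(b), p(b))))))), m(p(a), a, p(p(b))))  →  m(a, p(p(p(m(a, p(b), p(q(b)))))), m(p(a), a, p(p(b))))   [R1 at 2.1.1.1.3.1]
3. m(a, p(p(p(m(a, p(b), p(q(b)))))), m(p(a), a, p(p(b))))  →  m(a, p(p(p(m(a, p(b), p(b))))), m(p(a), a, p(p(b))))   [R5 at 2.1.1.1.3.1]
4. m(a, p(p(p(m(a, p(b), p(b))))), m(p(a), a, p(p(b))))  →  m(a, p(p(p(p(b)))), m(p(a), a, p(p(b))))   [R1 at 2.1.1.1]
5. m(a, p(p(p(p(b)))), m(p(a), a, p(p(b))))  →  m(a, p(p(p(p(b)))), p(b))   [R3 at 3]
6. m(a, p(p(p(p(b)))), p(b))  →  p(p(p(p(b))))   [R1 at ε]

no — NF(t₁) = b, NF(t₂) = p(p(p(p(b))))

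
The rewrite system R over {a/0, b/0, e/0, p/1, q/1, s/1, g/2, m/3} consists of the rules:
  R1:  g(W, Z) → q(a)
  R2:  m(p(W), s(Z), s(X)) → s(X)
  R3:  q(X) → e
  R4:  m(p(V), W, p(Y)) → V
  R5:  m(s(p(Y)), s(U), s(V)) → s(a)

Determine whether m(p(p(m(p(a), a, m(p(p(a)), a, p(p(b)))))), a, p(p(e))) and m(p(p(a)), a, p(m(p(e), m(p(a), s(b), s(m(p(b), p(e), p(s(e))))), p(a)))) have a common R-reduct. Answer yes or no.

Reduce t₁ = m(p(p(m(p(a), a, m(p(p(a)), a, p(p(b)))))), a, p(p(e))):
1. m(p(p(m(p(a), a, m(p(p(a)), a, p(p(b)))))), a, p(p(e)))  →  p(m(p(a), a, m(p(p(a)), a, p(p(b)))))   [R4 at ε]
2. p(m(p(a), a, m(p(p(a)), a, p(p(b)))))  →  p(m(p(a), a, p(a)))   [R4 at 1.3]
3. p(m(p(a), a, p(a)))  →  p(a)   [R4 at 1]

Reduce t₂ = m(p(p(a)), a, p(m(p(e), m(p(a), s(b), s(m(p(b), p(e), p(s(e))))), p(a)))):
1. m(p(p(a)), a, p(m(p(e), m(p(a), s(b), s(m(p(b), p(e), p(s(e))))), p(a))))  →  p(a)   [R4 at ε]

yes — NF(t₁) = p(a), NF(t₂) = p(a)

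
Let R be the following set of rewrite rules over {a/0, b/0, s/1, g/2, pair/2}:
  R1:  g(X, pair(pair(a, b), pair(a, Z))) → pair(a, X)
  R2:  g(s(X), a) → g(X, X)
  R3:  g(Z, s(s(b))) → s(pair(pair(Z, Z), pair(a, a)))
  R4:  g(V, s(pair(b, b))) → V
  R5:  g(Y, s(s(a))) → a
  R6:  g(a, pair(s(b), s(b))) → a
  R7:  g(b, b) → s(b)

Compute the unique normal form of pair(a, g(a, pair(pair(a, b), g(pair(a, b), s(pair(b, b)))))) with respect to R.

1. pair(a, g(a, pair(pair(a, b), g(pair(a, b), s(pair(b, b))))))  →  pair(a, g(a, pair(pair(a, b), pair(a, b))))   [R4 at 2.2.2]
2. pair(a, g(a, pair(pair(a, b), pair(a, b))))  →  pair(a, pair(a, a))   [R1 at 2]

pair(a, pair(a, a))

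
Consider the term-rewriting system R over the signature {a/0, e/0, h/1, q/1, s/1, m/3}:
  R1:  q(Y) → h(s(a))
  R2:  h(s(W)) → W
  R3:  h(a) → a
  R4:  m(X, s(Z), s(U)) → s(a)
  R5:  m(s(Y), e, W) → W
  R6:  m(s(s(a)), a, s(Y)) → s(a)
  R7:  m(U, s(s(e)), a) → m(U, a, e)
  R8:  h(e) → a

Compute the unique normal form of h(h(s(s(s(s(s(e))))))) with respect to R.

s(s(s(e)))

1. h(h(s(s(s(s(s(e)))))))  →  h(s(s(s(s(e)))))   [R2 at 1]
2. h(s(s(s(s(e)))))  →  s(s(s(e)))   [R2 at ε]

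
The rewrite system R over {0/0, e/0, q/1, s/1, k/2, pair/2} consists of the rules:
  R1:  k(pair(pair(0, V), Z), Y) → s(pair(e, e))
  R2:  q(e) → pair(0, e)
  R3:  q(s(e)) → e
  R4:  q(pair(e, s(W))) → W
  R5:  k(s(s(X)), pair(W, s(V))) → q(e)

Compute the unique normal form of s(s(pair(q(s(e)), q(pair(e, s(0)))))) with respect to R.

1. s(s(pair(q(s(e)), q(pair(e, s(0))))))  →  s(s(pair(e, q(pair(e, s(0))))))   [R3 at 1.1.1]
2. s(s(pair(e, q(pair(e, s(0))))))  →  s(s(pair(e, 0)))   [R4 at 1.1.2]

s(s(pair(e, 0)))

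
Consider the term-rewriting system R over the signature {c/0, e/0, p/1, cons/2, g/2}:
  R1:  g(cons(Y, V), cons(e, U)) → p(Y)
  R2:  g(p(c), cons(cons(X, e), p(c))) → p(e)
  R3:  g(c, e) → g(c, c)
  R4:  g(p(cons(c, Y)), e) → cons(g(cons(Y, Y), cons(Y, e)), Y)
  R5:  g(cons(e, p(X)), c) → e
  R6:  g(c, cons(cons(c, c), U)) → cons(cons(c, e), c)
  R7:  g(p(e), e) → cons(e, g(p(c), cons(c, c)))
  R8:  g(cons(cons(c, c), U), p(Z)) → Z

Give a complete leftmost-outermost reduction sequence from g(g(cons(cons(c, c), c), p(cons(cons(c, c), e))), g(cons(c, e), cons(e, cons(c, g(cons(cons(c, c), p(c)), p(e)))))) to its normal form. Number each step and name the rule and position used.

1. g(g(cons(cons(c, c), c), p(cons(cons(c, c), e))), g(cons(c, e), cons(e, cons(c, g(cons(cons(c, c), p(c)), p(e))))))  →  g(cons(cons(c, c), e), g(cons(c, e), cons(e, cons(c, g(cons(cons(c, c), p(c)), p(e))))))   [R8 at 1]
2. g(cons(cons(c, c), e), g(cons(c, e), cons(e, cons(c, g(cons(cons(c, c), p(c)), p(e))))))  →  g(cons(cons(c, c), e), p(c))   [R1 at 2]
3. g(cons(cons(c, c), e), p(c))  →  c   [R8 at ε]

c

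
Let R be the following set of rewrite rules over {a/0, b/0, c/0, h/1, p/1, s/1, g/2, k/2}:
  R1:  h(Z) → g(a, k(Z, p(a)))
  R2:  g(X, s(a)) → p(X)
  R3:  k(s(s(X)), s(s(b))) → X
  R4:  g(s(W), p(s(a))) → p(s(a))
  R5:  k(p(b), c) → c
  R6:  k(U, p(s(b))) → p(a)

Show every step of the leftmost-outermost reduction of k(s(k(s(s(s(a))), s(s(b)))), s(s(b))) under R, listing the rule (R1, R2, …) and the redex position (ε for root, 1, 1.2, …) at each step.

a

1. k(s(k(s(s(s(a))), s(s(b)))), s(s(b)))  →  k(s(s(a)), s(s(b)))   [R3 at 1.1]
2. k(s(s(a)), s(s(b)))  →  a   [R3 at ε]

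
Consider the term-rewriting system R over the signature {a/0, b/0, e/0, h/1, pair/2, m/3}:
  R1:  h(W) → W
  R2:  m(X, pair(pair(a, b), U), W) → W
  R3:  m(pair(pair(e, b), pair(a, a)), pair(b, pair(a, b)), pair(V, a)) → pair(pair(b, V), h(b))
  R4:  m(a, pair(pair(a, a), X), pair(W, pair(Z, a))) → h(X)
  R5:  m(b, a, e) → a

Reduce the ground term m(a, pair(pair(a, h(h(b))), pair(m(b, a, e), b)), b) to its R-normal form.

1. m(a, pair(pair(a, h(h(b))), pair(m(b, a, e), b)), b)  →  m(a, pair(pair(a, h(b)), pair(m(b, a, e), b)), b)   [R1 at 2.1.2]
2. m(a, pair(pair(a, h(b)), pair(m(b, a, e), b)), b)  →  m(a, pair(pair(a, b), pair(m(b, a, e), b)), b)   [R1 at 2.1.2]
3. m(a, pair(pair(a, b), pair(m(b, a, e), b)), b)  →  b   [R2 at ε]

b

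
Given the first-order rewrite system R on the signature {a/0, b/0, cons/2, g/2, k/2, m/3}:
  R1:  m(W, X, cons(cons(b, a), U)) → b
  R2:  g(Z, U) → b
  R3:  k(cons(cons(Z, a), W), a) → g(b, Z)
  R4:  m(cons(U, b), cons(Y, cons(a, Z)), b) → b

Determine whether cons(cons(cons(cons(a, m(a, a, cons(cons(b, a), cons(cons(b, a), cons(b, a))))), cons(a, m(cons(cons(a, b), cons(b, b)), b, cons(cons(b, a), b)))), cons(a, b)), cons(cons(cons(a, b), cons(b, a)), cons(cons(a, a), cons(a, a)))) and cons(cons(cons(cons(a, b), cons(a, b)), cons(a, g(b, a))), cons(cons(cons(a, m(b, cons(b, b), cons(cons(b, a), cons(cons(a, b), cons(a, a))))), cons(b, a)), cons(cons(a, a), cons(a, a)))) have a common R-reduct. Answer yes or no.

yes — NF(t₁) = cons(cons(cons(cons(a, b), cons(a, b)), cons(a, b)), cons(cons(cons(a, b), cons(b, a)), cons(cons(a, a), cons(a, a)))), NF(t₂) = cons(cons(cons(cons(a, b), cons(a, b)), cons(a, b)), cons(cons(cons(a, b), cons(b, a)), cons(cons(a, a), cons(a, a))))

Reduce t₁ = cons(cons(cons(cons(a, m(a, a, cons(cons(b, a), cons(cons(b, a), cons(b, a))))), cons(a, m(cons(cons(a, b), cons(b, b)), b, cons(cons(b, a), b)))), cons(a, b)), cons(cons(cons(a, b), cons(b, a)), cons(cons(a, a), cons(a, a)))):
1. cons(cons(cons(cons(a, m(a, a, cons(cons(b, a), cons(cons(b, a), cons(b, a))))), cons(a, m(cons(cons(a, b), cons(b, b)), b, cons(cons(b, a), b)))), cons(a, b)), cons(cons(cons(a, b), cons(b, a)), cons(cons(a, a), cons(a, a))))  →  cons(cons(cons(cons(a, b), cons(a, m(cons(cons(a, b), cons(b, b)), b, cons(cons(b, a), b)))), cons(a, b)), cons(cons(cons(a, b), cons(b, a)), cons(cons(a, a), cons(a, a))))   [R1 at 1.1.1.2]
2. cons(cons(cons(cons(a, b), cons(a, m(cons(cons(a, b), cons(b, b)), b, cons(cons(b, a), b)))), cons(a, b)), cons(cons(cons(a, b), cons(b, a)), cons(cons(a, a), cons(a, a))))  →  cons(cons(cons(cons(a, b), cons(a, b)), cons(a, b)), cons(cons(cons(a, b), cons(b, a)), cons(cons(a, a), cons(a, a))))   [R1 at 1.1.2.2]

Reduce t₂ = cons(cons(cons(cons(a, b), cons(a, b)), cons(a, g(b, a))), cons(cons(cons(a, m(b, cons(b, b), cons(cons(b, a), cons(cons(a, b), cons(a, a))))), cons(b, a)), cons(cons(a, a), cons(a, a)))):
1. cons(cons(cons(cons(a, b), cons(a, b)), cons(a, g(b, a))), cons(cons(cons(a, m(b, cons(b, b), cons(cons(b, a), cons(cons(a, b), cons(a, a))))), cons(b, a)), cons(cons(a, a), cons(a, a))))  →  cons(cons(cons(cons(a, b), cons(a, b)), cons(a, b)), cons(cons(cons(a, m(b, cons(b, b), cons(cons(b, a), cons(cons(a, b), cons(a, a))))), cons(b, a)), cons(cons(a, a), cons(a, a))))   [R2 at 1.2.2]
2. cons(cons(cons(cons(a, b), cons(a, b)), cons(a, b)), cons(cons(cons(a, m(b, cons(b, b), cons(cons(b, a), cons(cons(a, b), cons(a, a))))), cons(b, a)), cons(cons(a, a), cons(a, a))))  →  cons(cons(cons(cons(a, b), cons(a, b)), cons(a, b)), cons(cons(cons(a, b), cons(b, a)), cons(cons(a, a), cons(a, a))))   [R1 at 2.1.1.2]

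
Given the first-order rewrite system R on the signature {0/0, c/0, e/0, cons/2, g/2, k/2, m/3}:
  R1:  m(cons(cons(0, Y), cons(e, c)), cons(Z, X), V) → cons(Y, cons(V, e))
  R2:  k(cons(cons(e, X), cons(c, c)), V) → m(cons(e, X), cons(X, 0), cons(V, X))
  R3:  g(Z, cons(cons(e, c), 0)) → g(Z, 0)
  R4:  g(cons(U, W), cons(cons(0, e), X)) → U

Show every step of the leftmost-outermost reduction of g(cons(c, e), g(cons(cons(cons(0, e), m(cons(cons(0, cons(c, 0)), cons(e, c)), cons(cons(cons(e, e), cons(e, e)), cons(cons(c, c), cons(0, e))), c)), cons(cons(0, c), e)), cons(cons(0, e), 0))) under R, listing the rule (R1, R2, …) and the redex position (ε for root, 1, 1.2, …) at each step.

c

1. g(cons(c, e), g(cons(cons(cons(0, e), m(cons(cons(0, cons(c, 0)), cons(e, c)), cons(cons(cons(e, e), cons(e, e)), cons(cons(c, c), cons(0, e))), c)), cons(cons(0, c), e)), cons(cons(0, e), 0)))  →  g(cons(c, e), cons(cons(0, e), m(cons(cons(0, cons(c, 0)), cons(e, c)), cons(cons(cons(e, e), cons(e, e)), cons(cons(c, c), cons(0, e))), c)))   [R4 at 2]
2. g(cons(c, e), cons(cons(0, e), m(cons(cons(0, cons(c, 0)), cons(e, c)), cons(cons(cons(e, e), cons(e, e)), cons(cons(c, c), cons(0, e))), c)))  →  c   [R4 at ε]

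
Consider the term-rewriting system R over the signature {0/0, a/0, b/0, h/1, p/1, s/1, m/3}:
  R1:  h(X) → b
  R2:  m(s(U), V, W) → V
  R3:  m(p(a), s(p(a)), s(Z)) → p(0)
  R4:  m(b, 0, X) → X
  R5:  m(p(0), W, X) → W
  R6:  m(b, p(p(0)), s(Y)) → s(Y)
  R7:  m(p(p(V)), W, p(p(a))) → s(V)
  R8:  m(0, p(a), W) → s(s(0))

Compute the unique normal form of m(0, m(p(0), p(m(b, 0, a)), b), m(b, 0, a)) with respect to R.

1. m(0, m(p(0), p(m(b, 0, a)), b), m(b, 0, a))  →  m(0, p(m(b, 0, a)), m(b, 0, a))   [R5 at 2]
2. m(0, p(m(b, 0, a)), m(b, 0, a))  →  m(0, p(a), m(b, 0, a))   [R4 at 2.1]
3. m(0, p(a), m(b, 0, a))  →  s(s(0))   [R8 at ε]

s(s(0))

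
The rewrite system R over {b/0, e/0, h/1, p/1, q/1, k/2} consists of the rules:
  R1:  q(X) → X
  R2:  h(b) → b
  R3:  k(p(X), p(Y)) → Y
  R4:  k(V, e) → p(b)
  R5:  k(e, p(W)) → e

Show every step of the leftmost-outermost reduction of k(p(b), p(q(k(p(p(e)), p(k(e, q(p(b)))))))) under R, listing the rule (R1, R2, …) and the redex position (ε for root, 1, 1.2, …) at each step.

1. k(p(b), p(q(k(p(p(e)), p(k(e, q(p(b))))))))  →  q(k(p(p(e)), p(k(e, q(p(b))))))   [R3 at ε]
2. q(k(p(p(e)), p(k(e, q(p(b))))))  →  k(p(p(e)), p(k(e, q(p(b)))))   [R1 at ε]
3. k(p(p(e)), p(k(e, q(p(b)))))  →  k(e, q(p(b)))   [R3 at ε]
4. k(e, q(p(b)))  →  k(e, p(b))   [R1 at 2]
5. k(e, p(b))  →  e   [R5 at ε]

e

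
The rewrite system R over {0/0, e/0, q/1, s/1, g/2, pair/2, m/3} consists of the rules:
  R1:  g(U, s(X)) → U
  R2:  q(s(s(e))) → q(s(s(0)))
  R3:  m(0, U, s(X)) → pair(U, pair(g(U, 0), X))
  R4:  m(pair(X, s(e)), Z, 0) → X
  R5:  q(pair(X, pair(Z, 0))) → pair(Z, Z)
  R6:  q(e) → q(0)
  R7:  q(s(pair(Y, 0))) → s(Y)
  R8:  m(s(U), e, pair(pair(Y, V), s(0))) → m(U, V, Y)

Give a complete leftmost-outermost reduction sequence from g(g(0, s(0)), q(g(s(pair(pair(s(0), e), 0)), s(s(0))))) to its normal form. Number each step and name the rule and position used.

1. g(g(0, s(0)), q(g(s(pair(pair(s(0), e), 0)), s(s(0)))))  →  g(0, q(g(s(pair(pair(s(0), e), 0)), s(s(0)))))   [R1 at 1]
2. g(0, q(g(s(pair(pair(s(0), e), 0)), s(s(0)))))  →  g(0, q(s(pair(pair(s(0), e), 0))))   [R1 at 2.1]
3. g(0, q(s(pair(pair(s(0), e), 0))))  →  g(0, s(pair(s(0), e)))   [R7 at 2]
4. g(0, s(pair(s(0), e)))  →  0   [R1 at ε]

0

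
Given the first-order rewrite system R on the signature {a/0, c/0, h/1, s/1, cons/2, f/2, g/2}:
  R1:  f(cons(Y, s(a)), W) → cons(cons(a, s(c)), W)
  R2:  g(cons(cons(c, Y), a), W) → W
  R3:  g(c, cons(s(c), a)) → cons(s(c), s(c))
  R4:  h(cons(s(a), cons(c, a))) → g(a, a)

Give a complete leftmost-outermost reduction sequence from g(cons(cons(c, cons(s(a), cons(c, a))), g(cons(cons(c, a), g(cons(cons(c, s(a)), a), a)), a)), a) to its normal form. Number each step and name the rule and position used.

1. g(cons(cons(c, cons(s(a), cons(c, a))), g(cons(cons(c, a), g(cons(cons(c, s(a)), a), a)), a)), a)  →  g(cons(cons(c, cons(s(a), cons(c, a))), g(cons(cons(c, a), a), a)), a)   [R2 at 1.2.1.2]
2. g(cons(cons(c, cons(s(a), cons(c, a))), g(cons(cons(c, a), a), a)), a)  →  g(cons(cons(c, cons(s(a), cons(c, a))), a), a)   [R2 at 1.2]
3. g(cons(cons(c, cons(s(a), cons(c, a))), a), a)  →  a   [R2 at ε]

a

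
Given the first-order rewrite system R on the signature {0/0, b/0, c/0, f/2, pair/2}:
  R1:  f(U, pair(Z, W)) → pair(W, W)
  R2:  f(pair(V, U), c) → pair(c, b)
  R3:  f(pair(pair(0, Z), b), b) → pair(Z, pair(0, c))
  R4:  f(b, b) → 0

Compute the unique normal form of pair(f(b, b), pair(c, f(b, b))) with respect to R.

pair(0, pair(c, 0))

1. pair(f(b, b), pair(c, f(b, b)))  →  pair(0, pair(c, f(b, b)))   [R4 at 1]
2. pair(0, pair(c, f(b, b)))  →  pair(0, pair(c, 0))   [R4 at 2.2]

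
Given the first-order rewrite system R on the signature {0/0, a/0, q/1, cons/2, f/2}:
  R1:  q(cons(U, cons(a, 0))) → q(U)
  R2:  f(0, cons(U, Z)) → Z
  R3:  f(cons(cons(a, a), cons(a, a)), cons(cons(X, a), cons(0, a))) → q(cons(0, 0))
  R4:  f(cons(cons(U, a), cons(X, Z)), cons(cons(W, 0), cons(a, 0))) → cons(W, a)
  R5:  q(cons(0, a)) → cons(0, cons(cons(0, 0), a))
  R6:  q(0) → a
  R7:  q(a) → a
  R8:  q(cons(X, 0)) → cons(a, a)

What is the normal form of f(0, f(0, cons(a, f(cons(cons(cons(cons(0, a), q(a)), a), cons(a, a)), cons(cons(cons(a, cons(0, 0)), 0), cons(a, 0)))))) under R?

1. f(0, f(0, cons(a, f(cons(cons(cons(cons(0, a), q(a)), a), cons(a, a)), cons(cons(cons(a, cons(0, 0)), 0), cons(a, 0))))))  →  f(0, f(cons(cons(cons(cons(0, a), q(a)), a), cons(a, a)), cons(cons(cons(a, cons(0, 0)), 0), cons(a, 0))))   [R2 at 2]
2. f(0, f(cons(cons(cons(cons(0, a), q(a)), a), cons(a, a)), cons(cons(cons(a, cons(0, 0)), 0), cons(a, 0))))  →  f(0, cons(cons(a, cons(0, 0)), a))   [R4 at 2]
3. f(0, cons(cons(a, cons(0, 0)), a))  →  a   [R2 at ε]

a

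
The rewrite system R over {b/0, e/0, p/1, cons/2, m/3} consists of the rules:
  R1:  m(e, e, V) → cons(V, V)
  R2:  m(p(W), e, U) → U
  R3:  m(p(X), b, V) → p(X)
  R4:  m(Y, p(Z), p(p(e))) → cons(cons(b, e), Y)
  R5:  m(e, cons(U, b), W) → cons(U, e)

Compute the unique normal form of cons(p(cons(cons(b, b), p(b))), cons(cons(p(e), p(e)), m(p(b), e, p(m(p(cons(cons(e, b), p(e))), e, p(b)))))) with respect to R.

1. cons(p(cons(cons(b, b), p(b))), cons(cons(p(e), p(e)), m(p(b), e, p(m(p(cons(cons(e, b), p(e))), e, p(b))))))  →  cons(p(cons(cons(b, b), p(b))), cons(cons(p(e), p(e)), p(m(p(cons(cons(e, b), p(e))), e, p(b)))))   [R2 at 2.2]
2. cons(p(cons(cons(b, b), p(b))), cons(cons(p(e), p(e)), p(m(p(cons(cons(e, b), p(e))), e, p(b)))))  →  cons(p(cons(cons(b, b), p(b))), cons(cons(p(e), p(e)), p(p(b))))   [R2 at 2.2.1]

cons(p(cons(cons(b, b), p(b))), cons(cons(p(e), p(e)), p(p(b))))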